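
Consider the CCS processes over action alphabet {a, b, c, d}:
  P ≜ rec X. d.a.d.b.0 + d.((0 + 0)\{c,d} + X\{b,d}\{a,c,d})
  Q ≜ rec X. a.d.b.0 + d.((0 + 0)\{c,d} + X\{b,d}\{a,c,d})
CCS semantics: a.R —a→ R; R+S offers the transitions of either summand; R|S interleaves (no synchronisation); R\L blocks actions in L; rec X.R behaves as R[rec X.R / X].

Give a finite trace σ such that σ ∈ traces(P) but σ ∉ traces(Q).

P's transition system — 6 states:
  p0 = rec X. d.a.d.b.0 + d.((0 + 0)\{c,d} + X\{b,d}\{a,c,d}) | —d→ p1, —d→ p2
  p1 = (0 + 0)\{c,d} + (rec X. d.a.d.b.0 + d.((0 + 0)\{c,d} + X\{b,d}\{a,c,d}))\{b,d}\{a,c,d} | ·
  p2 = a.d.b.0 | —a→ p3
  p3 = d.b.0 | —d→ p4
  p4 = b.0 | —b→ p5
  p5 = 0 | ·
Q's transition system — 5 states:
  q0 = rec X. a.d.b.0 + d.((0 + 0)\{c,d} + X\{b,d}\{a,c,d}) | —a→ q1, —d→ q2
  q1 = d.b.0 | —d→ q3
  q2 = (0 + 0)\{c,d} + (rec X. a.d.b.0 + d.((0 + 0)\{c,d} + X\{b,d}\{a,c,d}))\{b,d}\{a,c,d} | ·
  q3 = b.0 | —b→ q4
  q4 = 0 | ·
Executing da from P (initial set {p0}):
  step 1 (d): {p1, p2}
  step 2 (a): {p3}
  — P admits the full trace.
Executing da from Q (initial set {q0}):
  step 1 (d): {q2}
  step 2 (a): ∅ (Q stuck)

da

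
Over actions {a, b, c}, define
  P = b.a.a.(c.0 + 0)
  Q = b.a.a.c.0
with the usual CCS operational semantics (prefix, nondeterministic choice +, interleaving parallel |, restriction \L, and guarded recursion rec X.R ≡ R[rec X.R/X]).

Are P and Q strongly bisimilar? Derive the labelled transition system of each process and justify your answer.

YES

Reachable graph of P (5 states):
  s0 = b.a.a.(c.0 + 0) :: -b-> s1
  s1 = a.a.(c.0 + 0) :: -a-> s2
  s2 = a.(c.0 + 0) :: -a-> s3
  s3 = c.0 + 0 :: -c-> s4
  s4 = 0 :: ∅
Reachable graph of Q (5 states):
  t0 = b.a.a.c.0 :: -b-> t1
  t1 = a.a.c.0 :: -a-> t2
  t2 = a.c.0 :: -a-> t3
  t3 = c.0 :: -c-> t4
  t4 = 0 :: ∅
Bisimilarity quotient blocks:
  B0 = {s0, t0}
  B1 = {s1, t1}
  B2 = {s2, t2}
  B3 = {s3, t3}
  B4 = {s4, t4}
s0 ∈ B0, t0 ∈ B0 → same block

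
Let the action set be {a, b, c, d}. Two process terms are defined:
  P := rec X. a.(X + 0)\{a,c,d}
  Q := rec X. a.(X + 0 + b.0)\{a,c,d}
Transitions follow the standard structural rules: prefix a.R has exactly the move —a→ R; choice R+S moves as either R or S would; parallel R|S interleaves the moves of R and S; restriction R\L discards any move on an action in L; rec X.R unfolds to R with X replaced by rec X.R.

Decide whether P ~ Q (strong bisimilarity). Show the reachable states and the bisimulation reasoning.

LTS(P): 2 reachable states
  m0 = rec X. a.(X + 0)\{a,c,d} ⊢ —a→ m1
  m1 = ((rec X. a.(X + 0)\{a,c,d}) + 0)\{a,c,d} ⊢ (no moves)
LTS(Q): 3 reachable states
  n0 = rec X. a.(X + 0 + b.0)\{a,c,d} ⊢ —a→ n1
  n1 = ((rec X. a.(X + 0 + b.0)\{a,c,d}) + 0 + b.0)\{a,c,d} ⊢ —b→ n2
  n2 = 0\{a,c,d} ⊢ (no moves)
Coarsest stable partition (strong bisimilarity classes):
  B0 = {m0}
  B1 = {m1, n2}
  B2 = {n0}
  B3 = {n1}
m0 ∈ B0, n0 ∈ B2 → different blocks

P ≁ Q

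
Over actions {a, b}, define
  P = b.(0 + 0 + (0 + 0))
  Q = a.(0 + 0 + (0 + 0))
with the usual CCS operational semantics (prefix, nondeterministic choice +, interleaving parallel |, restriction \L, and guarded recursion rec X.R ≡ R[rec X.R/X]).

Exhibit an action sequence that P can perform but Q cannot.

Reachable graph of P (2 states):
  m0 = b.(0 + 0 + (0 + 0)) ⊢ --b--▸ m1
  m1 = 0 + 0 + (0 + 0) ⊢ ·
Reachable graph of Q (2 states):
  n0 = a.(0 + 0 + (0 + 0)) ⊢ --a--▸ n1
  n1 = 0 + 0 + (0 + 0) ⊢ ·
Executing b from P (initial set {m0}):
  [1] b ⇒ {m1}
  P completes σ.
Executing b from Q (initial set {n0}):
  [1] b ⇒ ∅  — Q cannot continue

b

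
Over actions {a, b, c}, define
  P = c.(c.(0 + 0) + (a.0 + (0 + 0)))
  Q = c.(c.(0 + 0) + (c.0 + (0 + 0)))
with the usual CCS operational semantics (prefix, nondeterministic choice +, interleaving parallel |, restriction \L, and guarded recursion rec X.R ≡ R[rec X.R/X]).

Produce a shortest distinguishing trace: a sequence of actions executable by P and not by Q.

ca

LTS(P): 4 reachable states
  m0 = c.(c.(0 + 0) + (a.0 + (0 + 0))) :: ··c··> m1
  m1 = c.(0 + 0) + (a.0 + (0 + 0)) :: ··a··> m2, ··c··> m3
  m2 = 0 :: ∅
  m3 = 0 + 0 :: ∅
LTS(Q): 4 reachable states
  n0 = c.(c.(0 + 0) + (c.0 + (0 + 0))) :: ··c··> n1
  n1 = c.(0 + 0) + (c.0 + (0 + 0)) :: ··c··> n2, ··c··> n3
  n2 = 0 :: ∅
  n3 = 0 + 0 :: ∅
Executing ca from P (initial set {m0}):
  step 1 (c): {m1}
  step 2 (a): {m2}
  ✓ P
Executing ca from Q (initial set {n0}):
  step 1 (c): {n1}
  step 2 (a): no successor for Q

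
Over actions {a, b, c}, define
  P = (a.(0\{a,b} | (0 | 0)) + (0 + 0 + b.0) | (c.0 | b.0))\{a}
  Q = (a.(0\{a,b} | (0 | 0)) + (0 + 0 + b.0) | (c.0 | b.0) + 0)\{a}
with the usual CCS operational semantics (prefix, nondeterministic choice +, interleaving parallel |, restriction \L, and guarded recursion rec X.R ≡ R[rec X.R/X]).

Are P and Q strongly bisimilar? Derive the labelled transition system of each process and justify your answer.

P ~ Q

LTS(P): 8 reachable states
  u0 = (a.(0\{a,b} | (0 | 0)) + (0 + 0 + b.0) | (c.0 | b.0))\{a} has moves -b-> u1, -b-> u2, -c-> u3
  u1 = ((0 + 0 + b.0) | (c.0 | 0))\{a} has moves -b-> u4, -c-> u5
  u2 = (0 | (c.0 | b.0))\{a} has moves -b-> u4, -c-> u6
  u3 = ((0 + 0 + b.0) | (0 | b.0))\{a} has moves -b-> u5, -b-> u6
  u4 = (0 | (c.0 | 0))\{a} has moves -c-> u7
  u5 = ((0 + 0 + b.0) | (0 | 0))\{a} has moves -b-> u7
  u6 = (0 | (0 | b.0))\{a} has moves -b-> u7
  u7 = (0 | (0 | 0))\{a} has moves ∅
LTS(Q): 8 reachable states
  v0 = (a.(0\{a,b} | (0 | 0)) + (0 + 0 + b.0) | (c.0 | b.0) + 0)\{a} has moves -b-> v1, -b-> v2, -c-> v3
  v1 = ((0 + 0 + b.0) | (c.0 | 0))\{a} has moves -b-> v4, -c-> v5
  v2 = (0 | (c.0 | b.0))\{a} has moves -b-> v4, -c-> v6
  v3 = ((0 + 0 + b.0) | (0 | b.0))\{a} has moves -b-> v5, -b-> v6
  v4 = (0 | (c.0 | 0))\{a} has moves -c-> v7
  v5 = ((0 + 0 + b.0) | (0 | 0))\{a} has moves -b-> v7
  v6 = (0 | (0 | b.0))\{a} has moves -b-> v7
  v7 = (0 | (0 | 0))\{a} has moves ∅
Coarsest stable partition (strong bisimilarity classes):
  B0 = {u0, v0}
  B1 = {u1, u2, v1, v2}
  B2 = {u5, u6, v5, v6}
  B3 = {u7, v7}
  B4 = {u4, v4}
  B5 = {u3, v3}
u0 ∈ B0, v0 ∈ B0 → same block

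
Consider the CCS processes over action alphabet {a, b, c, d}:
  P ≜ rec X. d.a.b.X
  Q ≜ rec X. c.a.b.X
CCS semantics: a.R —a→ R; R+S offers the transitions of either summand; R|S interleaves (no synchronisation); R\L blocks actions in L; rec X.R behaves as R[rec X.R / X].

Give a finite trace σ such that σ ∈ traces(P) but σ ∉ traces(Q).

P's transition system — 3 states:
  s0 = rec X. d.a.b.X ⊢ -d-> s1
  s1 = a.b.(rec X. d.a.b.X) ⊢ -a-> s2
  s2 = b.(rec X. d.a.b.X) ⊢ -b-> s0
Q's transition system — 3 states:
  t0 = rec X. c.a.b.X ⊢ -c-> t1
  t1 = a.b.(rec X. c.a.b.X) ⊢ -a-> t2
  t2 = b.(rec X. c.a.b.X) ⊢ -b-> t0
Executing d from P (initial set {s0}):
  after d @ step 1: {s1}
  ✓ P
Executing d from Q (initial set {t0}):
  after d @ step 1: no successor for Q

d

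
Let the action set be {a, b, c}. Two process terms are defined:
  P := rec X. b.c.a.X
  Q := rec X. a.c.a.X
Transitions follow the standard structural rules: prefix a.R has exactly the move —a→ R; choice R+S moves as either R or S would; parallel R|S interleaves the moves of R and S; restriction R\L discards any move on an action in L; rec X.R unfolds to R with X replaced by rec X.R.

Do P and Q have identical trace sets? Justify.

LTS(P): 3 reachable states
  p0 = rec X. b.c.a.X → ··b··> p1
  p1 = c.a.(rec X. b.c.a.X) → ··c··> p2
  p2 = a.(rec X. b.c.a.X) → ··a··> p0
LTS(Q): 3 reachable states
  q0 = rec X. a.c.a.X → ··a··> q1
  q1 = c.a.(rec X. a.c.a.X) → ··c··> q2
  q2 = a.(rec X. a.c.a.X) → ··a··> q0
Trace ⟨b⟩ through P, begin at {p0}:
  after b @ step 1: {p1}
  ✓ P
Trace ⟨b⟩ through Q, begin at {q0}:
  after b @ step 1: ∅ (Q stuck)

NO — witness ⟨b⟩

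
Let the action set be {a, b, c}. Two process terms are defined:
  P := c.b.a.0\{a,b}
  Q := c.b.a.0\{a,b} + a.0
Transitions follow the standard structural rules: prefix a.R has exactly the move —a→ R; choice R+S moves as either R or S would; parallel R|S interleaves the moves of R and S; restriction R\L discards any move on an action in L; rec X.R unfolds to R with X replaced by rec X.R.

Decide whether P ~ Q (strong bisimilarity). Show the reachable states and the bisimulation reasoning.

NO

P's transition system — 4 states:
  s0 = c.b.a.0\{a,b} :: —c→ s1
  s1 = b.a.0\{a,b} :: —b→ s2
  s2 = a.0\{a,b} :: —a→ s3
  s3 = 0\{a,b} :: ∅
Q's transition system — 5 states:
  t0 = c.b.a.0\{a,b} + a.0 :: —a→ t1, —c→ t2
  t1 = 0 :: ∅
  t2 = b.a.0\{a,b} :: —b→ t3
  t3 = a.0\{a,b} :: —a→ t4
  t4 = 0\{a,b} :: ∅
Coarsest stable partition (strong bisimilarity classes):
  B0 = {s0}
  B1 = {s1, t2}
  B2 = {s2, t3}
  B3 = {s3, t1, t4}
  B4 = {t0}
s0 ∈ B0, t0 ∈ B4 → different blocks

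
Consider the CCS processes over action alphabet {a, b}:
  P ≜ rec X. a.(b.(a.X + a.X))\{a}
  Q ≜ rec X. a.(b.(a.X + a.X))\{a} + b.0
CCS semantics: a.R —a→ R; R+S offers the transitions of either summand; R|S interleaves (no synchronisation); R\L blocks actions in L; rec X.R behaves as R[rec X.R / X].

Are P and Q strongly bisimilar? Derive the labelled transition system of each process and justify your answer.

P's transition system — 3 states:
  p0 = rec X. a.(b.(a.X + a.X))\{a} → ··a··> p1
  p1 = (b.(a.(rec X. a.(b.(a.X + a.X))\{a}) + a.(rec X. a.(b.(a.X + a.X))\{a})))\{a} → ··b··> p2
  p2 = (a.(rec X. a.(b.(a.X + a.X))\{a}) + a.(rec X. a.(b.(a.X + a.X))\{a}))\{a} → ∅
Q's transition system — 4 states:
  q0 = rec X. a.(b.(a.X + a.X))\{a} + b.0 → ··a··> q1, ··b··> q2
  q1 = (b.(a.(rec X. a.(b.(a.X + a.X))\{a} + b.0) + a.(rec X. a.(b.(a.X + a.X))\{a} + b.0)))\{a} → ··b··> q3
  q2 = 0 → ∅
  q3 = (a.(rec X. a.(b.(a.X + a.X))\{a} + b.0) + a.(rec X. a.(b.(a.X + a.X))\{a} + b.0))\{a} → ∅
Bisimilarity quotient blocks:
  B0 = {p0}
  B1 = {p1, q1}
  B2 = {p2, q2, q3}
  B3 = {q0}
p0 ∈ B0, q0 ∈ B3 → different blocks

not bisimilar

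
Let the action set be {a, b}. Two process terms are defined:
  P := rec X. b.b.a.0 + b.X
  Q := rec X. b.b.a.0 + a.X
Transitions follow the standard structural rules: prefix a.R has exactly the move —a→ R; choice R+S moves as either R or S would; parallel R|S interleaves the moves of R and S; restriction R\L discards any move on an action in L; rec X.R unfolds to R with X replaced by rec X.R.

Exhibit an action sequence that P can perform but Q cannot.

bbb

Reachable graph of P (4 states):
  p0 = rec X. b.b.a.0 + b.X ⊢ -b-> p0, -b-> p1
  p1 = b.a.0 ⊢ -b-> p2
  p2 = a.0 ⊢ -a-> p3
  p3 = 0 ⊢ ∅
Reachable graph of Q (4 states):
  q0 = rec X. b.b.a.0 + a.X ⊢ -a-> q0, -b-> q1
  q1 = b.a.0 ⊢ -b-> q2
  q2 = a.0 ⊢ -a-> q3
  q3 = 0 ⊢ ∅
Trace ⟨bbb⟩ through P, begin at {p0}:
  [1] b ⇒ {p0, p1}
  [2] b ⇒ {p0, p1, p2}
  [3] b ⇒ {p0, p1, p2}
  P completes σ.
Trace ⟨bbb⟩ through Q, begin at {q0}:
  [1] b ⇒ {q1}
  [2] b ⇒ {q2}
  [3] b ⇒ ∅  — Q cannot continue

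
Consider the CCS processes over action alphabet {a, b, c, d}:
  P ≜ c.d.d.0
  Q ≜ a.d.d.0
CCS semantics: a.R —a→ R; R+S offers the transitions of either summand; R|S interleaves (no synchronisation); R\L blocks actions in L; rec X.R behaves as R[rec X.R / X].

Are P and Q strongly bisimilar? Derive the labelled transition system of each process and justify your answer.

P ≁ Q

Reachable graph of P (4 states):
  p0 = c.d.d.0 | =c=> p1
  p1 = d.d.0 | =d=> p2
  p2 = d.0 | =d=> p3
  p3 = 0 | stopped
Reachable graph of Q (4 states):
  q0 = a.d.d.0 | =a=> q1
  q1 = d.d.0 | =d=> q2
  q2 = d.0 | =d=> q3
  q3 = 0 | stopped
Bisimilarity quotient blocks:
  B0 = {p0}
  B1 = {p1, q1}
  B2 = {p2, q2}
  B3 = {p3, q3}
  B4 = {q0}
p0 ∈ B0, q0 ∈ B4 → different blocks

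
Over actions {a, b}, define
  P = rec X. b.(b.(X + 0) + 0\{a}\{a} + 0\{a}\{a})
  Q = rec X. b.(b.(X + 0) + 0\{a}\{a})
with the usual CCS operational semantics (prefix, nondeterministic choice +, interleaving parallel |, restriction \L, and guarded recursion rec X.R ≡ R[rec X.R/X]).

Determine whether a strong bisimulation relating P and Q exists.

P's transition system — 3 states:
  u0 = rec X. b.(b.(X + 0) + 0\{a}\{a} + 0\{a}\{a}) :: =b=> u1
  u1 = b.((rec X. b.(b.(X + 0) + 0\{a}\{a} + 0\{a}\{a})) + 0) + 0\{a}\{a} + 0\{a}\{a} :: =b=> u2
  u2 = (rec X. b.(b.(X + 0) + 0\{a}\{a} + 0\{a}\{a})) + 0 :: =b=> u1
Q's transition system — 3 states:
  v0 = rec X. b.(b.(X + 0) + 0\{a}\{a}) :: =b=> v1
  v1 = b.((rec X. b.(b.(X + 0) + 0\{a}\{a})) + 0) + 0\{a}\{a} :: =b=> v2
  v2 = (rec X. b.(b.(X + 0) + 0\{a}\{a})) + 0 :: =b=> v1
Coarsest stable partition (strong bisimilarity classes):
  B0 = {u0, u1, u2, v0, v1, v2}
u0 ∈ B0, v0 ∈ B0 → same block

P ~ Q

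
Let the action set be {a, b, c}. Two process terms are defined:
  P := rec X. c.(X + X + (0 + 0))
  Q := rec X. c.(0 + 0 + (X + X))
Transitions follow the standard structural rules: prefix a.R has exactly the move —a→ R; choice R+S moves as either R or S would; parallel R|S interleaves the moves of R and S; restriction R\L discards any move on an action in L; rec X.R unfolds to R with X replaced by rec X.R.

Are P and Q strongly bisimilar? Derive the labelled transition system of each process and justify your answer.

LTS(P): 2 reachable states
  u0 = rec X. c.(X + X + (0 + 0)) :: -c-> u1
  u1 = (rec X. c.(X + X + (0 + 0))) + (rec X. c.(X + X + (0 + 0))) + (0 + 0) :: -c-> u1
LTS(Q): 2 reachable states
  v0 = rec X. c.(0 + 0 + (X + X)) :: -c-> v1
  v1 = 0 + 0 + ((rec X. c.(0 + 0 + (X + X))) + (rec X. c.(0 + 0 + (X + X)))) :: -c-> v1
Partition-refinement fixed point:
  B0 = {u0, u1, v0, v1}
u0 ∈ B0, v0 ∈ B0 → same block

P ~ Q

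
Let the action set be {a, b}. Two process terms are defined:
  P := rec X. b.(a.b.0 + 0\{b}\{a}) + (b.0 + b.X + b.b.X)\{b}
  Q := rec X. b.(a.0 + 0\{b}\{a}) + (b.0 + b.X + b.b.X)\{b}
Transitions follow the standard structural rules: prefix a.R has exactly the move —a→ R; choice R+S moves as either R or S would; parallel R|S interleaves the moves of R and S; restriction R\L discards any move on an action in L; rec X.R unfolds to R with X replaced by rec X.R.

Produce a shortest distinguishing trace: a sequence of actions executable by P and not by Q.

Reachable graph of P (4 states):
  p0 = rec X. b.(a.b.0 + 0\{b}\{a}) + (b.0 + b.X + b.b.X)\{b} ⊢ ··b··> p1
  p1 = a.b.0 + 0\{b}\{a} ⊢ ··a··> p2
  p2 = b.0 ⊢ ··b··> p3
  p3 = 0 ⊢ deadlocked
Reachable graph of Q (3 states):
  q0 = rec X. b.(a.0 + 0\{b}\{a}) + (b.0 + b.X + b.b.X)\{b} ⊢ ··b··> q1
  q1 = a.0 + 0\{b}\{a} ⊢ ··a··> q2
  q2 = 0 ⊢ deadlocked
Run σ = ⟨bab⟩ on P: start {p0}
  step 1 (b): {p1}
  step 2 (a): {p2}
  step 3 (b): {p3}
  — P admits the full trace.
Run σ = ⟨bab⟩ on Q: start {q0}
  step 1 (b): {q1}
  step 2 (a): {q2}
  step 3 (b): ∅  — Q cannot continue

bab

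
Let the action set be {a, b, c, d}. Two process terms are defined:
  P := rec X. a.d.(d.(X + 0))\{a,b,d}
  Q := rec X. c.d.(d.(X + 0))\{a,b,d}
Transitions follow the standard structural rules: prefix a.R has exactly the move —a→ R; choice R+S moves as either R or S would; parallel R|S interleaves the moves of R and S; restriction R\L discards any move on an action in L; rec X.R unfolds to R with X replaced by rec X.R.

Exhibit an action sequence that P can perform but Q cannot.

P's transition system — 3 states:
  s0 = rec X. a.d.(d.(X + 0))\{a,b,d} ⊢ -a-> s1
  s1 = d.(d.((rec X. a.d.(d.(X + 0))\{a,b,d}) + 0))\{a,b,d} ⊢ -d-> s2
  s2 = (d.((rec X. a.d.(d.(X + 0))\{a,b,d}) + 0))\{a,b,d} ⊢ ∅
Q's transition system — 3 states:
  t0 = rec X. c.d.(d.(X + 0))\{a,b,d} ⊢ -c-> t1
  t1 = d.(d.((rec X. c.d.(d.(X + 0))\{a,b,d}) + 0))\{a,b,d} ⊢ -d-> t2
  t2 = (d.((rec X. c.d.(d.(X + 0))\{a,b,d}) + 0))\{a,b,d} ⊢ ∅
Trace ⟨a⟩ through P, begin at {s0}:
  after a @ step 1: {s1}
  — P admits the full trace.
Trace ⟨a⟩ through Q, begin at {t0}:
  after a @ step 1: ∅  — Q cannot continue

a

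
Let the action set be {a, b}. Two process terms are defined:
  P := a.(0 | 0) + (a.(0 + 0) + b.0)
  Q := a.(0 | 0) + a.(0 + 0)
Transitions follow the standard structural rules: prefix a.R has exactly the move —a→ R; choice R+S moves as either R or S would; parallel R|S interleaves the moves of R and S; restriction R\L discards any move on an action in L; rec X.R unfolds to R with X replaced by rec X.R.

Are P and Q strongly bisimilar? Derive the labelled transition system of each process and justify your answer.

LTS(P): 4 reachable states
  m0 = a.(0 | 0) + (a.(0 + 0) + b.0) | ··a··> m1, ··a··> m2, ··b··> m3
  m1 = 0 + 0 | stopped
  m2 = 0 | 0 | stopped
  m3 = 0 | stopped
LTS(Q): 3 reachable states
  n0 = a.(0 | 0) + a.(0 + 0) | ··a··> n1, ··a··> n2
  n1 = 0 + 0 | stopped
  n2 = 0 | 0 | stopped
Partition-refinement fixed point:
  B0 = {m0}
  B1 = {m1, m2, m3, n1, n2}
  B2 = {n0}
m0 ∈ B0, n0 ∈ B2 → different blocks

not bisimilar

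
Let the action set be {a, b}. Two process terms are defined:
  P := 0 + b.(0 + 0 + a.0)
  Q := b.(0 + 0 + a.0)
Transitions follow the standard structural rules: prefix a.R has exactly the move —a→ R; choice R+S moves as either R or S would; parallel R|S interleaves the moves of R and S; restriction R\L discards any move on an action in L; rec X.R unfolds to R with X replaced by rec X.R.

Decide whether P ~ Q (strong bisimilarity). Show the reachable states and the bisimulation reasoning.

bisimilar

Reachable graph of P (3 states):
  u0 = 0 + b.(0 + 0 + a.0) | --b--▸ u1
  u1 = 0 + 0 + a.0 | --a--▸ u2
  u2 = 0 | stopped
Reachable graph of Q (3 states):
  v0 = b.(0 + 0 + a.0) | --b--▸ v1
  v1 = 0 + 0 + a.0 | --a--▸ v2
  v2 = 0 | stopped
Coarsest stable partition (strong bisimilarity classes):
  B0 = {u0, v0}
  B1 = {u1, v1}
  B2 = {u2, v2}
u0 ∈ B0, v0 ∈ B0 → same block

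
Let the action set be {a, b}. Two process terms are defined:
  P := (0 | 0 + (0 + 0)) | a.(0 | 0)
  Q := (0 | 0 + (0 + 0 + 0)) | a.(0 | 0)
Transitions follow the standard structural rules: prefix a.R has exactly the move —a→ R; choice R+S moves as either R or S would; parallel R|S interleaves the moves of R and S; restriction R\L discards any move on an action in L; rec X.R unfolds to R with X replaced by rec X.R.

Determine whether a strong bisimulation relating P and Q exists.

Reachable graph of P (2 states):
  s0 = (0 | 0 + (0 + 0)) | a.(0 | 0) → --a--▸ s1
  s1 = (0 | 0 + (0 + 0)) | (0 | 0) → deadlocked
Reachable graph of Q (2 states):
  t0 = (0 | 0 + (0 + 0 + 0)) | a.(0 | 0) → --a--▸ t1
  t1 = (0 | 0 + (0 + 0 + 0)) | (0 | 0) → deadlocked
Coarsest stable partition (strong bisimilarity classes):
  B0 = {s0, t0}
  B1 = {s1, t1}
s0 ∈ B0, t0 ∈ B0 → same block

YES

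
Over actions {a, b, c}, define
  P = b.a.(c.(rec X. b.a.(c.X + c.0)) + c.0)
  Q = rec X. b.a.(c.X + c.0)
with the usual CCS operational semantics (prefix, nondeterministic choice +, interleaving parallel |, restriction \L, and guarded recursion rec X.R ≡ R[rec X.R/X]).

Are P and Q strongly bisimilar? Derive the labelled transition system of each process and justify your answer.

YES

Reachable graph of P (5 states):
  u0 = b.a.(c.(rec X. b.a.(c.X + c.0)) + c.0) ⊢ ··b··> u1
  u1 = a.(c.(rec X. b.a.(c.X + c.0)) + c.0) ⊢ ··a··> u2
  u2 = c.(rec X. b.a.(c.X + c.0)) + c.0 ⊢ ··c··> u3, ··c··> u4
  u3 = 0 ⊢ ·
  u4 = rec X. b.a.(c.X + c.0) ⊢ ··b··> u1
Reachable graph of Q (4 states):
  v0 = rec X. b.a.(c.X + c.0) ⊢ ··b··> v1
  v1 = a.(c.(rec X. b.a.(c.X + c.0)) + c.0) ⊢ ··a··> v2
  v2 = c.(rec X. b.a.(c.X + c.0)) + c.0 ⊢ ··c··> v0, ··c··> v3
  v3 = 0 ⊢ ·
Bisimilarity quotient blocks:
  B0 = {u0, u4, v0}
  B1 = {u1, v1}
  B2 = {u2, v2}
  B3 = {u3, v3}
u0 ∈ B0, v0 ∈ B0 → same block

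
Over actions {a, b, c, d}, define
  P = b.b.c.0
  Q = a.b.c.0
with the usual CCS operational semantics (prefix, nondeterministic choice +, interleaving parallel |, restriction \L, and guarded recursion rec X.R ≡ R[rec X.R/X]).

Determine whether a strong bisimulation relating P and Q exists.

not bisimilar

P's transition system — 4 states:
  m0 = b.b.c.0 → =b=> m1
  m1 = b.c.0 → =b=> m2
  m2 = c.0 → =c=> m3
  m3 = 0 → stopped
Q's transition system — 4 states:
  n0 = a.b.c.0 → =a=> n1
  n1 = b.c.0 → =b=> n2
  n2 = c.0 → =c=> n3
  n3 = 0 → stopped
Coarsest stable partition (strong bisimilarity classes):
  B0 = {m0}
  B1 = {m1, n1}
  B2 = {m2, n2}
  B3 = {m3, n3}
  B4 = {n0}
m0 ∈ B0, n0 ∈ B4 → different blocks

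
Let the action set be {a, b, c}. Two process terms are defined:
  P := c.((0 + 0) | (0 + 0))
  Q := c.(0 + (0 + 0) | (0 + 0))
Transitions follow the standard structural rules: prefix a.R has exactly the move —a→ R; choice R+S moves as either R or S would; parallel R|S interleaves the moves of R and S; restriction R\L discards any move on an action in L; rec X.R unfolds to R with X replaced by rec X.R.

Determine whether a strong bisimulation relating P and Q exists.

YES

LTS(P): 2 reachable states
  u0 = c.((0 + 0) | (0 + 0)) | =c=> u1
  u1 = (0 + 0) | (0 + 0) | ·
LTS(Q): 2 reachable states
  v0 = c.(0 + (0 + 0) | (0 + 0)) | =c=> v1
  v1 = 0 + (0 + 0) | (0 + 0) | ·
Partition-refinement fixed point:
  B0 = {u0, v0}
  B1 = {u1, v1}
u0 ∈ B0, v0 ∈ B0 → same block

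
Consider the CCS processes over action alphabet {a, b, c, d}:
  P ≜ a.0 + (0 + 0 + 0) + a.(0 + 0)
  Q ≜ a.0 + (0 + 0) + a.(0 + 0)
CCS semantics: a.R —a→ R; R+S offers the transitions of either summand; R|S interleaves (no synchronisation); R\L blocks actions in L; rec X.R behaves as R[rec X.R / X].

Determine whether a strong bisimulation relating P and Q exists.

Reachable graph of P (3 states):
  p0 = a.0 + (0 + 0 + 0) + a.(0 + 0) has moves —a→ p1, —a→ p2
  p1 = 0 has moves stopped
  p2 = 0 + 0 has moves stopped
Reachable graph of Q (3 states):
  q0 = a.0 + (0 + 0) + a.(0 + 0) has moves —a→ q1, —a→ q2
  q1 = 0 has moves stopped
  q2 = 0 + 0 has moves stopped
Partition-refinement fixed point:
  B0 = {p0, q0}
  B1 = {p1, p2, q1, q2}
p0 ∈ B0, q0 ∈ B0 → same block

YES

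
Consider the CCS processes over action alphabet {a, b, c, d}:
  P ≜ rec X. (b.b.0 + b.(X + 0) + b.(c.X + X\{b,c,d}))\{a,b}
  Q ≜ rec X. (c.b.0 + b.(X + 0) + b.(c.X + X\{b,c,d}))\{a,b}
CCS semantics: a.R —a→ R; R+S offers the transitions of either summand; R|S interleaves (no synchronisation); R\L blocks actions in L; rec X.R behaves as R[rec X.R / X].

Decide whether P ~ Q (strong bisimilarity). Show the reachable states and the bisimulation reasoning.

P's transition system — 1 states:
  u0 = rec X. (b.b.0 + b.(X + 0) + b.(c.X + X\{b,c,d}))\{a,b} :: ∅
Q's transition system — 2 states:
  v0 = rec X. (c.b.0 + b.(X + 0) + b.(c.X + X\{b,c,d}))\{a,b} :: ··c··> v1
  v1 = (b.0)\{a,b} :: ∅
Partition-refinement fixed point:
  B0 = {u0, v1}
  B1 = {v0}
u0 ∈ B0, v0 ∈ B1 → different blocks

NO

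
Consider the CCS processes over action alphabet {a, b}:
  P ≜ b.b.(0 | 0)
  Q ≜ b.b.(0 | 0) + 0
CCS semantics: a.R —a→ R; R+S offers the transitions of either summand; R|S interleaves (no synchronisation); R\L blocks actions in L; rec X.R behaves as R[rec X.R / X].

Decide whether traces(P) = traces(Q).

trace-equivalent

P's transition system — 3 states:
  m0 = b.b.(0 | 0) :: =b=> m1
  m1 = b.(0 | 0) :: =b=> m2
  m2 = 0 | 0 :: (no moves)
Q's transition system — 3 states:
  n0 = b.b.(0 | 0) + 0 :: =b=> n1
  n1 = b.(0 | 0) :: =b=> n2
  n2 = 0 | 0 :: (no moves)
Partition-refinement fixed point:
  B0 = {m0, n0}
  B1 = {m1, n1}
  B2 = {m2, n2}
m0 ∈ B0, n0 ∈ B0 → same block
Bisimilar ⇒ trace-equivalent.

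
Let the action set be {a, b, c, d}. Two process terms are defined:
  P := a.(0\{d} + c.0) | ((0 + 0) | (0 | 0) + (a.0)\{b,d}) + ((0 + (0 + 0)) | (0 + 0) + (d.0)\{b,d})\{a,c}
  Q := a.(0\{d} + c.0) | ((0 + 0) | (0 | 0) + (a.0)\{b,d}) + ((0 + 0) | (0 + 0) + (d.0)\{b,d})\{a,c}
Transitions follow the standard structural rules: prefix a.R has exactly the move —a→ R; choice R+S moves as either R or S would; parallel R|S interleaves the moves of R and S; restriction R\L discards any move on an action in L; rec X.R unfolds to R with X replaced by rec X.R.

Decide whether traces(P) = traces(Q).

traces(P) = traces(Q)

Reachable graph of P (6 states):
  m0 = a.(0\{d} + c.0) | ((0 + 0) | (0 | 0) + (a.0)\{b,d}) + ((0 + (0 + 0)) | (0 + 0) + (d.0)\{b,d})\{a,c} ⊢ ··a··> m1, ··a··> m2
  m1 = (0\{d} + c.0) | ((0 + 0) | (0 | 0) + (a.0)\{b,d}) ⊢ ··a··> m3, ··c··> m4
  m2 = a.(0\{d} + c.0) | 0\{b,d} ⊢ ··a··> m3
  m3 = (0\{d} + c.0) | 0\{b,d} ⊢ ··c··> m5
  m4 = 0 | ((0 + 0) | (0 | 0) + (a.0)\{b,d}) ⊢ ··a··> m5
  m5 = 0 | 0\{b,d} ⊢ (no moves)
Reachable graph of Q (6 states):
  n0 = a.(0\{d} + c.0) | ((0 + 0) | (0 | 0) + (a.0)\{b,d}) + ((0 + 0) | (0 + 0) + (d.0)\{b,d})\{a,c} ⊢ ··a··> n1, ··a··> n2
  n1 = (0\{d} + c.0) | ((0 + 0) | (0 | 0) + (a.0)\{b,d}) ⊢ ··a··> n3, ··c··> n4
  n2 = a.(0\{d} + c.0) | 0\{b,d} ⊢ ··a··> n3
  n3 = (0\{d} + c.0) | 0\{b,d} ⊢ ··c··> n5
  n4 = 0 | ((0 + 0) | (0 | 0) + (a.0)\{b,d}) ⊢ ··a··> n5
  n5 = 0 | 0\{b,d} ⊢ (no moves)
Bisimilarity quotient blocks:
  B0 = {m0, n0}
  B1 = {m1, n1}
  B2 = {m3, n3}
  B3 = {m5, n5}
  B4 = {m4, n4}
  B5 = {m2, n2}
m0 ∈ B0, n0 ∈ B0 → same block
Bisimilar ⇒ trace-equivalent.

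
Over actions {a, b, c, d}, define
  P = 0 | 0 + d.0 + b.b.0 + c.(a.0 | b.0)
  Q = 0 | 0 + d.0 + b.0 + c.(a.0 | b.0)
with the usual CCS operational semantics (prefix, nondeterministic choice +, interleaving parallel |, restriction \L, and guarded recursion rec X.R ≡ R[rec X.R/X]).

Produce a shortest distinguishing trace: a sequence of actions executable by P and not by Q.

Reachable graph of P (7 states):
  u0 = 0 | 0 + d.0 + b.b.0 + c.(a.0 | b.0) has moves --b--▸ u1, --c--▸ u2, --d--▸ u3
  u1 = b.0 has moves --b--▸ u3
  u2 = a.0 | b.0 has moves --a--▸ u4, --b--▸ u5
  u3 = 0 has moves ·
  u4 = 0 | b.0 has moves --b--▸ u6
  u5 = a.0 | 0 has moves --a--▸ u6
  u6 = 0 | 0 has moves ·
Reachable graph of Q (6 states):
  v0 = 0 | 0 + d.0 + b.0 + c.(a.0 | b.0) has moves --b--▸ v1, --c--▸ v2, --d--▸ v1
  v1 = 0 has moves ·
  v2 = a.0 | b.0 has moves --a--▸ v3, --b--▸ v4
  v3 = 0 | b.0 has moves --b--▸ v5
  v4 = a.0 | 0 has moves --a--▸ v5
  v5 = 0 | 0 has moves ·
Run σ = ⟨bb⟩ on P: start {u0}
  step 1 (b): {u1}
  step 2 (b): {u3}
  P completes σ.
Run σ = ⟨bb⟩ on Q: start {v0}
  step 1 (b): {v1}
  step 2 (b): ∅  — Q cannot continue

bb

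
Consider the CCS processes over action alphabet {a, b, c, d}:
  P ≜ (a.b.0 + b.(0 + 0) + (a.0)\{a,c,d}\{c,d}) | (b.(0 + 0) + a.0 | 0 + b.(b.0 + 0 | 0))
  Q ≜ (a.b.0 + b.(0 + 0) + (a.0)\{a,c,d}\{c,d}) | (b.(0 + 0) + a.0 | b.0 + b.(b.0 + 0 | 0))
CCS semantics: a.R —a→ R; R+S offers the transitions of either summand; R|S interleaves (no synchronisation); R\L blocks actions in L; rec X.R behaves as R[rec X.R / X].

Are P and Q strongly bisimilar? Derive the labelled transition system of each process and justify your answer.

not bisimilar

Reachable graph of P (20 states):
  m0 = (a.b.0 + b.(0 + 0) + (a.0)\{a,c,d}\{c,d}) | (b.(0 + 0) + a.0 | 0 + b.(b.0 + 0 | 0)) ⊢ ··a··> m1, ··a··> m2, ··b··> m3, ··b··> m4, ··b··> m5
  m1 = (a.b.0 + b.(0 + 0) + (a.0)\{a,c,d}\{c,d}) | (0 | 0) ⊢ ··a··> m6, ··b··> m7
  m2 = b.0 | (b.(0 + 0) + a.0 | 0 + b.(b.0 + 0 | 0)) ⊢ ··a··> m6, ··b··> m10, ··b··> m8, ··b··> m9
  m3 = (0 + 0) | (b.(0 + 0) + a.0 | 0 + b.(b.0 + 0 | 0)) ⊢ ··a··> m7, ··b··> m11, ··b··> m12
  m4 = (a.b.0 + b.(0 + 0) + (a.0)\{a,c,d}\{c,d}) | (0 + 0) ⊢ ··a··> m9, ··b··> m11
  m5 = (a.b.0 + b.(0 + 0) + (a.0)\{a,c,d}\{c,d}) | (b.0 + 0 | 0) ⊢ ··a··> m10, ··b··> m12, ··b··> m13
  m6 = b.0 | (0 | 0) ⊢ ··b··> m14
  m7 = (0 + 0) | (0 | 0) ⊢ ·
  m8 = 0 | (b.(0 + 0) + a.0 | 0 + b.(b.0 + 0 | 0)) ⊢ ··a··> m14, ··b··> m15, ··b··> m16
  m9 = b.0 | (0 + 0) ⊢ ··b··> m15
  m10 = b.0 | (b.0 + 0 | 0) ⊢ ··b··> m16, ··b··> m17
  m11 = (0 + 0) | (0 + 0) ⊢ ·
  m12 = (0 + 0) | (b.0 + 0 | 0) ⊢ ··b··> m18
  m13 = (a.b.0 + b.(0 + 0) + (a.0)\{a,c,d}\{c,d}) | 0 ⊢ ··a··> m17, ··b··> m18
  m14 = 0 | (0 | 0) ⊢ ·
  m15 = 0 | (0 + 0) ⊢ ·
  m16 = 0 | (b.0 + 0 | 0) ⊢ ··b··> m19
  m17 = b.0 | 0 ⊢ ··b··> m19
  m18 = (0 + 0) | 0 ⊢ ·
  m19 = 0 | 0 ⊢ ·
Reachable graph of Q (28 states):
  n0 = (a.b.0 + b.(0 + 0) + (a.0)\{a,c,d}\{c,d}) | (b.(0 + 0) + a.0 | b.0 + b.(b.0 + 0 | 0)) ⊢ ··a··> n1, ··a··> n2, ··b··> n3, ··b··> n4, ··b··> n5, ··b··> n6
  n1 = (a.b.0 + b.(0 + 0) + (a.0)\{a,c,d}\{c,d}) | (0 | b.0) ⊢ ··a··> n7, ··b··> n8, ··b··> n9
  n2 = b.0 | (b.(0 + 0) + a.0 | b.0 + b.(b.0 + 0 | 0)) ⊢ ··a··> n7, ··b··> n10, ··b··> n11, ··b··> n12, ··b··> n13
  n3 = (0 + 0) | (b.(0 + 0) + a.0 | b.0 + b.(b.0 + 0 | 0)) ⊢ ··a··> n8, ··b··> n14, ··b··> n15, ··b··> n16
  n4 = (a.b.0 + b.(0 + 0) + (a.0)\{a,c,d}\{c,d}) | (0 + 0) ⊢ ··a··> n11, ··b··> n14
  n5 = (a.b.0 + b.(0 + 0) + (a.0)\{a,c,d}\{c,d}) | (a.0 | 0) ⊢ ··a··> n12, ··a··> n9, ··b··> n15
  n6 = (a.b.0 + b.(0 + 0) + (a.0)\{a,c,d}\{c,d}) | (b.0 + 0 | 0) ⊢ ··a··> n13, ··b··> n16, ··b··> n17
  n7 = b.0 | (0 | b.0) ⊢ ··b··> n18, ··b··> n19
  n8 = (0 + 0) | (0 | b.0) ⊢ ··b··> n20
  n9 = (a.b.0 + b.(0 + 0) + (a.0)\{a,c,d}\{c,d}) | (0 | 0) ⊢ ··a··> n19, ··b··> n20
  n10 = 0 | (b.(0 + 0) + a.0 | b.0 + b.(b.0 + 0 | 0)) ⊢ ··a··> n18, ··b··> n21, ··b··> n22, ··b··> n23
  n11 = b.0 | (0 + 0) ⊢ ··b··> n21
  n12 = b.0 | (a.0 | 0) ⊢ ··a··> n19, ··b··> n22
  n13 = b.0 | (b.0 + 0 | 0) ⊢ ··b··> n23, ··b··> n24
  n14 = (0 + 0) | (0 + 0) ⊢ ·
  n15 = (0 + 0) | (a.0 | 0) ⊢ ··a··> n20
  n16 = (0 + 0) | (b.0 + 0 | 0) ⊢ ··b··> n25
  n17 = (a.b.0 + b.(0 + 0) + (a.0)\{a,c,d}\{c,d}) | 0 ⊢ ··a··> n24, ··b··> n25
  n18 = 0 | (0 | b.0) ⊢ ··b··> n26
  n19 = b.0 | (0 | 0) ⊢ ··b··> n26
  n20 = (0 + 0) | (0 | 0) ⊢ ·
  n21 = 0 | (0 + 0) ⊢ ·
  n22 = 0 | (a.0 | 0) ⊢ ··a··> n26
  n23 = 0 | (b.0 + 0 | 0) ⊢ ··b··> n27
  n24 = b.0 | 0 ⊢ ··b··> n27
  n25 = (0 + 0) | 0 ⊢ ·
  n26 = 0 | (0 | 0) ⊢ ·
  n27 = 0 | 0 ⊢ ·
Bisimilarity quotient blocks:
  B0 = {m0}
  B1 = {m1, m13, m4, n17, n4, n9}
  B2 = {m12, m16, m17, m6, m9, n11, n16, n18, n19, n23, n24, n8}
  B3 = {m11, m14, m15, m18, m19, m7, n14, n20, n21, n25, n26, n27}
  B4 = {m3, m8}
  B5 = {m2}
  B6 = {m10, n13, n7}
  B7 = {m5, n1, n6}
  B8 = {n0}
  B9 = {n5}
  B10 = {n15, n22}
  B11 = {n12}
  B12 = {n10, n3}
  B13 = {n2}
m0 ∈ B0, n0 ∈ B8 → different blocks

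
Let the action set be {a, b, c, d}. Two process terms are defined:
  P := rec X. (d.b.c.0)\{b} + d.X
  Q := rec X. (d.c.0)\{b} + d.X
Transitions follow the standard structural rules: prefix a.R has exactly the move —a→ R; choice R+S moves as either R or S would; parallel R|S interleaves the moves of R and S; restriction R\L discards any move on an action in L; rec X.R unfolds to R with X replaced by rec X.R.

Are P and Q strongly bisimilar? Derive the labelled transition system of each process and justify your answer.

Reachable graph of P (2 states):
  m0 = rec X. (d.b.c.0)\{b} + d.X ⊢ ··d··> m0, ··d··> m1
  m1 = (b.c.0)\{b} ⊢ deadlocked
Reachable graph of Q (3 states):
  n0 = rec X. (d.c.0)\{b} + d.X ⊢ ··d··> n0, ··d··> n1
  n1 = (c.0)\{b} ⊢ ··c··> n2
  n2 = 0\{b} ⊢ deadlocked
Bisimilarity quotient blocks:
  B0 = {m0}
  B1 = {m1, n2}
  B2 = {n0}
  B3 = {n1}
m0 ∈ B0, n0 ∈ B2 → different blocks

not bisimilar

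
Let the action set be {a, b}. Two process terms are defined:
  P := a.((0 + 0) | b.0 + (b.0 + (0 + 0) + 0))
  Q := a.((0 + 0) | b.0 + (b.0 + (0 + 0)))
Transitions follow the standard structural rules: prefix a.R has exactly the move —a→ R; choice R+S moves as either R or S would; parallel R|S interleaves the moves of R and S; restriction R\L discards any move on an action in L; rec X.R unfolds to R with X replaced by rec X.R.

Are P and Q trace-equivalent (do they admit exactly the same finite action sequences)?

trace-equivalent

LTS(P): 4 reachable states
  s0 = a.((0 + 0) | b.0 + (b.0 + (0 + 0) + 0)) :: --a--▸ s1
  s1 = (0 + 0) | b.0 + (b.0 + (0 + 0) + 0) :: --b--▸ s2, --b--▸ s3
  s2 = (0 + 0) | 0 :: stopped
  s3 = 0 :: stopped
LTS(Q): 4 reachable states
  t0 = a.((0 + 0) | b.0 + (b.0 + (0 + 0))) :: --a--▸ t1
  t1 = (0 + 0) | b.0 + (b.0 + (0 + 0)) :: --b--▸ t2, --b--▸ t3
  t2 = (0 + 0) | 0 :: stopped
  t3 = 0 :: stopped
Bisimilarity quotient blocks:
  B0 = {s0, t0}
  B1 = {s1, t1}
  B2 = {s2, s3, t2, t3}
s0 ∈ B0, t0 ∈ B0 → same block
Bisimilar ⇒ trace-equivalent.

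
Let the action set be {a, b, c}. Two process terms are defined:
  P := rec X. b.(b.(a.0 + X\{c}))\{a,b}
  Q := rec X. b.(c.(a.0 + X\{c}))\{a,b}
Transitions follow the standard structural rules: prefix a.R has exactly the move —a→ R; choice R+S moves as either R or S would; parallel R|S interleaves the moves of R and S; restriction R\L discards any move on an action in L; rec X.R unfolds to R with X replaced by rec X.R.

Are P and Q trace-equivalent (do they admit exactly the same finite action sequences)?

NO — witness ⟨bc⟩

P's transition system — 2 states:
  u0 = rec X. b.(b.(a.0 + X\{c}))\{a,b} ⊢ —b→ u1
  u1 = (b.(a.0 + (rec X. b.(b.(a.0 + X\{c}))\{a,b})\{c}))\{a,b} ⊢ (no moves)
Q's transition system — 3 states:
  v0 = rec X. b.(c.(a.0 + X\{c}))\{a,b} ⊢ —b→ v1
  v1 = (c.(a.0 + (rec X. b.(c.(a.0 + X\{c}))\{a,b})\{c}))\{a,b} ⊢ —c→ v2
  v2 = (a.0 + (rec X. b.(c.(a.0 + X\{c}))\{a,b})\{c})\{a,b} ⊢ (no moves)
Executing bc from Q (initial set {v0}):
  after b @ step 1: {v1}
  after c @ step 2: {v2}
  Q completes σ.
Executing bc from P (initial set {u0}):
  after b @ step 1: {u1}
  after c @ step 2: ∅ (P stuck)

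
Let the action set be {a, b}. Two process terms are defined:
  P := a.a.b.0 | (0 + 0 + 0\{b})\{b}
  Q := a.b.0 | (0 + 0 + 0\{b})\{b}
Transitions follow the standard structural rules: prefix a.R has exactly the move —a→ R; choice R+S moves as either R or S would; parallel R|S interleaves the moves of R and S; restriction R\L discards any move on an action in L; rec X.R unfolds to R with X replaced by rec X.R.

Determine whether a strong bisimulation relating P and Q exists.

LTS(P): 4 reachable states
  u0 = a.a.b.0 | (0 + 0 + 0\{b})\{b} → =a=> u1
  u1 = a.b.0 | (0 + 0 + 0\{b})\{b} → =a=> u2
  u2 = b.0 | (0 + 0 + 0\{b})\{b} → =b=> u3
  u3 = 0 | (0 + 0 + 0\{b})\{b} → ∅
LTS(Q): 3 reachable states
  v0 = a.b.0 | (0 + 0 + 0\{b})\{b} → =a=> v1
  v1 = b.0 | (0 + 0 + 0\{b})\{b} → =b=> v2
  v2 = 0 | (0 + 0 + 0\{b})\{b} → ∅
Bisimilarity quotient blocks:
  B0 = {u0}
  B1 = {u1, v0}
  B2 = {u2, v1}
  B3 = {u3, v2}
u0 ∈ B0, v0 ∈ B1 → different blocks

P ≁ Q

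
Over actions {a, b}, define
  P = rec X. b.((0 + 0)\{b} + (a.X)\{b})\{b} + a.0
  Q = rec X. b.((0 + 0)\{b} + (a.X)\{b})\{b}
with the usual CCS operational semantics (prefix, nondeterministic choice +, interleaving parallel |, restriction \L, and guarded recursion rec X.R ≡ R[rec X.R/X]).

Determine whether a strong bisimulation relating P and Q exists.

LTS(P): 5 reachable states
  s0 = rec X. b.((0 + 0)\{b} + (a.X)\{b})\{b} + a.0 has moves -a-> s1, -b-> s2
  s1 = 0 has moves deadlocked
  s2 = ((0 + 0)\{b} + (a.(rec X. b.((0 + 0)\{b} + (a.X)\{b})\{b} + a.0))\{b})\{b} has moves -a-> s3
  s3 = (rec X. b.((0 + 0)\{b} + (a.X)\{b})\{b} + a.0)\{b}\{b} has moves -a-> s4
  s4 = 0\{b}\{b} has moves deadlocked
LTS(Q): 3 reachable states
  t0 = rec X. b.((0 + 0)\{b} + (a.X)\{b})\{b} has moves -b-> t1
  t1 = ((0 + 0)\{b} + (a.(rec X. b.((0 + 0)\{b} + (a.X)\{b})\{b}))\{b})\{b} has moves -a-> t2
  t2 = (rec X. b.((0 + 0)\{b} + (a.X)\{b})\{b})\{b}\{b} has moves deadlocked
Bisimilarity quotient blocks:
  B0 = {s0}
  B1 = {s1, s4, t2}
  B2 = {s2}
  B3 = {s3, t1}
  B4 = {t0}
s0 ∈ B0, t0 ∈ B4 → different blocks

not bisimilar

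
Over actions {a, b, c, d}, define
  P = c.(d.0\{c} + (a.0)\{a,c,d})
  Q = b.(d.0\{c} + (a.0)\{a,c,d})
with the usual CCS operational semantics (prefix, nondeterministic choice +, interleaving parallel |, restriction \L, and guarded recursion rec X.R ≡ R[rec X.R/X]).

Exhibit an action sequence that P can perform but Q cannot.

c

Reachable graph of P (3 states):
  m0 = c.(d.0\{c} + (a.0)\{a,c,d}) → -c-> m1
  m1 = d.0\{c} + (a.0)\{a,c,d} → -d-> m2
  m2 = 0\{c} → ∅
Reachable graph of Q (3 states):
  n0 = b.(d.0\{c} + (a.0)\{a,c,d}) → -b-> n1
  n1 = d.0\{c} + (a.0)\{a,c,d} → -d-> n2
  n2 = 0\{c} → ∅
Trace ⟨c⟩ through P, begin at {m0}:
  after c @ step 1: {m1}
  P completes σ.
Trace ⟨c⟩ through Q, begin at {n0}:
  after c @ step 1: no successor for Q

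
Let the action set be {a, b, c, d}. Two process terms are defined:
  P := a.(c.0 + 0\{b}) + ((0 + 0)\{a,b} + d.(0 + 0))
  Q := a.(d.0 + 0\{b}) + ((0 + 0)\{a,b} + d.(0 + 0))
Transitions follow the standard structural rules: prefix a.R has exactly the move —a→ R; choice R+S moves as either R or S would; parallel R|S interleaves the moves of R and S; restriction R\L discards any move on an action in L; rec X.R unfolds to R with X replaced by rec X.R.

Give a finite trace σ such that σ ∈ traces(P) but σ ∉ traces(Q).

LTS(P): 4 reachable states
  s0 = a.(c.0 + 0\{b}) + ((0 + 0)\{a,b} + d.(0 + 0)) ⊢ =a=> s1, =d=> s2
  s1 = c.0 + 0\{b} ⊢ =c=> s3
  s2 = 0 + 0 ⊢ deadlocked
  s3 = 0 ⊢ deadlocked
LTS(Q): 4 reachable states
  t0 = a.(d.0 + 0\{b}) + ((0 + 0)\{a,b} + d.(0 + 0)) ⊢ =a=> t1, =d=> t2
  t1 = d.0 + 0\{b} ⊢ =d=> t3
  t2 = 0 + 0 ⊢ deadlocked
  t3 = 0 ⊢ deadlocked
Run σ = ⟨ac⟩ on P: start {s0}
  after a @ step 1: {s1}
  after c @ step 2: {s3}
  — P admits the full trace.
Run σ = ⟨ac⟩ on Q: start {t0}
  after a @ step 1: {t1}
  after c @ step 2: no successor for Q

ac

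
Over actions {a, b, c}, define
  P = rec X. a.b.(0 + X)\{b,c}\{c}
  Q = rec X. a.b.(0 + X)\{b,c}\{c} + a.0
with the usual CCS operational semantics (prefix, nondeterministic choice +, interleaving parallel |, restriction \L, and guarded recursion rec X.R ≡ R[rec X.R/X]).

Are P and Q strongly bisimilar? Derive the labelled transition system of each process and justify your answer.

Reachable graph of P (4 states):
  u0 = rec X. a.b.(0 + X)\{b,c}\{c} | =a=> u1
  u1 = b.(0 + (rec X. a.b.(0 + X)\{b,c}\{c}))\{b,c}\{c} | =b=> u2
  u2 = (0 + (rec X. a.b.(0 + X)\{b,c}\{c}))\{b,c}\{c} | =a=> u3
  u3 = (b.(0 + (rec X. a.b.(0 + X)\{b,c}\{c}))\{b,c}\{c})\{b,c}\{c} | ∅
Reachable graph of Q (6 states):
  v0 = rec X. a.b.(0 + X)\{b,c}\{c} + a.0 | =a=> v1, =a=> v2
  v1 = 0 | ∅
  v2 = b.(0 + (rec X. a.b.(0 + X)\{b,c}\{c} + a.0))\{b,c}\{c} | =b=> v3
  v3 = (0 + (rec X. a.b.(0 + X)\{b,c}\{c} + a.0))\{b,c}\{c} | =a=> v4, =a=> v5
  v4 = (b.(0 + (rec X. a.b.(0 + X)\{b,c}\{c} + a.0))\{b,c}\{c})\{b,c}\{c} | ∅
  v5 = 0\{b,c}\{c} | ∅
Bisimilarity quotient blocks:
  B0 = {u0}
  B1 = {u1, v2}
  B2 = {u2, v3}
  B3 = {u3, v1, v4, v5}
  B4 = {v0}
u0 ∈ B0, v0 ∈ B4 → different blocks

not bisimilar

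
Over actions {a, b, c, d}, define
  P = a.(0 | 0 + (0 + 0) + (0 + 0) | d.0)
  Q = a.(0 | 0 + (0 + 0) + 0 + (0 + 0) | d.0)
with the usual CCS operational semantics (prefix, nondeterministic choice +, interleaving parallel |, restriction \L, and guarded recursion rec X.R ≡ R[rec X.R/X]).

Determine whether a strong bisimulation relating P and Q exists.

bisimilar

Reachable graph of P (3 states):
  p0 = a.(0 | 0 + (0 + 0) + (0 + 0) | d.0) :: --a--▸ p1
  p1 = 0 | 0 + (0 + 0) + (0 + 0) | d.0 :: --d--▸ p2
  p2 = (0 + 0) | 0 :: deadlocked
Reachable graph of Q (3 states):
  q0 = a.(0 | 0 + (0 + 0) + 0 + (0 + 0) | d.0) :: --a--▸ q1
  q1 = 0 | 0 + (0 + 0) + 0 + (0 + 0) | d.0 :: --d--▸ q2
  q2 = (0 + 0) | 0 :: deadlocked
Coarsest stable partition (strong bisimilarity classes):
  B0 = {p0, q0}
  B1 = {p1, q1}
  B2 = {p2, q2}
p0 ∈ B0, q0 ∈ B0 → same block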